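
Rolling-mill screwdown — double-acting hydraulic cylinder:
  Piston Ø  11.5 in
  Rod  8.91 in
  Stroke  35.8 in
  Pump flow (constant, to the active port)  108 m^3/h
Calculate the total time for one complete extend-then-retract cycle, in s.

Cap-side area A_cap = π/4 × (11.5 in)² = 103.9 in^2
Rod-side annular area A_ann = π/4 × (11.5² − 8.91²) = 41.52 in^2
t_ext = A_cap·L/Q = 2.031 s
t_ret = A_ann·L/Q = 0.8119 s
t_cycle = t_ext + t_ret

t ≈ 2.84 s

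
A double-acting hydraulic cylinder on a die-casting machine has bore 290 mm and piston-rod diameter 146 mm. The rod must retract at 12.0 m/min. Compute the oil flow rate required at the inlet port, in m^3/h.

Rod-side annular area A_ann = π/4 × (290² − 146²) = 49310 mm^2
Q = A × v

Q ≈ 35.5 m^3/h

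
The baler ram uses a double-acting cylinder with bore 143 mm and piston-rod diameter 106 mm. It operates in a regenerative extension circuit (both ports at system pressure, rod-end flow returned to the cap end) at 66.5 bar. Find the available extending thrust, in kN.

With equal pressure on both faces, forces on the annular region cancel; the net push is pressure × rod cross-section.
Rod cross-section A_rod = π/4 × (106 mm)² = 8825 mm^2
F = P × A_rod

F ≈ 58.7 kN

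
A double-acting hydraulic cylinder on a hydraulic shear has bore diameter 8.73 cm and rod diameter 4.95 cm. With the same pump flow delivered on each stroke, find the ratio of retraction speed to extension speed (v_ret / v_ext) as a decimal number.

Cap-side area A_cap = π/4 × (8.73 cm)² = 59.86 cm^2
Rod-side annular area A_ann = π/4 × (8.73² − 4.95²) = 40.61 cm^2
For equal Q, v ∝ 1/A, so v_ret/v_ext = A_cap/A_ann.

v_ret/v_ext ≈ 1.47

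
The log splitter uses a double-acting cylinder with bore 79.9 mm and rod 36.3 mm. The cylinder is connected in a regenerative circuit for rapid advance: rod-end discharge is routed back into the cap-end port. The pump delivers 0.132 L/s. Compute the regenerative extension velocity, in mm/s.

In regeneration the rod-end outflow joins the pump flow into the cap end, so the net volume the pump must supply per unit advance equals the rod cross-section area.
Rod cross-section A_rod = π/4 × (36.3 mm)² = 1035 mm^2
v = Q_pump / A_rod

v ≈ 128 mm/s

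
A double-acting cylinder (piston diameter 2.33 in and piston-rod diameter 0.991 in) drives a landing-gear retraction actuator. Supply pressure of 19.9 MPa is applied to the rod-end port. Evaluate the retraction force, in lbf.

F ≈ 10100 lbf

Rod-side annular area A_ann = π/4 × (2.33² − 0.991²) = 3.493 in^2
On retraction the pressure acts on the annular area (bore minus rod).
F = P × A_ann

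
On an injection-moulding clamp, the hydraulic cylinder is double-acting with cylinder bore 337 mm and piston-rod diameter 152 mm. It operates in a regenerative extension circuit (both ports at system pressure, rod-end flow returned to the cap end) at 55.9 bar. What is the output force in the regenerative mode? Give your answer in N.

F ≈ 1.01e5 N

With equal pressure on both faces, forces on the annular region cancel; the net push is pressure × rod cross-section.
Rod cross-section A_rod = π/4 × (152 mm)² = 18150 mm^2
F = P × A_rod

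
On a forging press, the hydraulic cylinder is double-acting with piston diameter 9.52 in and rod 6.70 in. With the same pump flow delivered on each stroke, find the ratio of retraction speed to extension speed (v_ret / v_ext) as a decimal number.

v_ret/v_ext ≈ 1.98

Cap-side area A_cap = π/4 × (9.52 in)² = 71.18 in^2
Rod-side annular area A_ann = π/4 × (9.52² − 6.70²) = 35.92 in^2
For equal Q, v ∝ 1/A, so v_ret/v_ext = A_cap/A_ann.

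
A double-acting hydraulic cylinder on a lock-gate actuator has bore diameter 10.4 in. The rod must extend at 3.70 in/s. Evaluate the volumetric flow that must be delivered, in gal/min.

Cap-side area A_cap = π/4 × (10.4 in)² = 84.95 in^2
Q = A × v

Q ≈ 81.6 gal/min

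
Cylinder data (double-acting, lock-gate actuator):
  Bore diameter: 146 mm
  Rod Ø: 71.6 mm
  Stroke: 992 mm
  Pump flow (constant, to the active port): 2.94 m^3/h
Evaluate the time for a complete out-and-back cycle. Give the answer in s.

t ≈ 35.8 s

Cap-side area A_cap = π/4 × (146 mm)² = 16740 mm^2
Rod-side annular area A_ann = π/4 × (146² − 71.6²) = 12720 mm^2
t_ext = A_cap·L/Q = 20.34 s
t_ret = A_ann·L/Q = 15.45 s
t_cycle = t_ext + t_ret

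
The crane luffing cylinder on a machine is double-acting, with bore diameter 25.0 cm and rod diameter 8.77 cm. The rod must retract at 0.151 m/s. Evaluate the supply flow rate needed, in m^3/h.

Rod-side annular area A_ann = π/4 × (25.0² − 8.77²) = 430.5 cm^2
Q = A × v

Q ≈ 23.4 m^3/h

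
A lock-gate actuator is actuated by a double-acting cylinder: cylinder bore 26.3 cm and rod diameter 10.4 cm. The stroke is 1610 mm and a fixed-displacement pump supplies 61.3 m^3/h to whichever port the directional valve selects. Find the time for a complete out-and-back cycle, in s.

Cap-side area A_cap = π/4 × (26.3 cm)² = 543.3 cm^2
Rod-side annular area A_ann = π/4 × (26.3² − 10.4²) = 458.3 cm^2
t_ext = A_cap·L/Q = 5.137 s
t_ret = A_ann·L/Q = 4.333 s
t_cycle = t_ext + t_ret

t ≈ 9.47 s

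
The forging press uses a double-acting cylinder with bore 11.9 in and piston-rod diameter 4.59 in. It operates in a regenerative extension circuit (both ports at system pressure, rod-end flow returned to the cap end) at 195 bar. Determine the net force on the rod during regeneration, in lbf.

F ≈ 46800 lbf

With equal pressure on both faces, forces on the annular region cancel; the net push is pressure × rod cross-section.
Rod cross-section A_rod = π/4 × (4.59 in)² = 16.55 in^2
F = P × A_rod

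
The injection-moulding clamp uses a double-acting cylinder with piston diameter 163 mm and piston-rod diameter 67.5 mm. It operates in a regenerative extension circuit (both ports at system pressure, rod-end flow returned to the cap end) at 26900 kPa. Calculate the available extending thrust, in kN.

F ≈ 96.3 kN

With equal pressure on both faces, forces on the annular region cancel; the net push is pressure × rod cross-section.
Rod cross-section A_rod = π/4 × (67.5 mm)² = 3578 mm^2
F = P × A_rod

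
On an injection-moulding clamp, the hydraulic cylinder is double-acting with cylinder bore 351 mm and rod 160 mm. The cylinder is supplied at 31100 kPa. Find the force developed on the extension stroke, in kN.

Cap-side area A_cap = π/4 × (351 mm)² = 96760 mm^2
F = P × A_cap = 31100 kPa × A_cap

F ≈ 3010 kN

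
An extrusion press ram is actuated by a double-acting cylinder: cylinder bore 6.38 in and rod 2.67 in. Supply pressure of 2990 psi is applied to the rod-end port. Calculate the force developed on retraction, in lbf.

F ≈ 78800 lbf

Rod-side annular area A_ann = π/4 × (6.38² − 2.67²) = 26.37 in^2
On retraction the pressure acts on the annular area (bore minus rod).
F = P × A_ann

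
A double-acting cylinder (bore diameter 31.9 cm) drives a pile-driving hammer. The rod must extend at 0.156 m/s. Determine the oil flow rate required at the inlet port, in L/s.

Cap-side area A_cap = π/4 × (31.9 cm)² = 799.2 cm^2
Q = A × v

Q ≈ 12.5 L/s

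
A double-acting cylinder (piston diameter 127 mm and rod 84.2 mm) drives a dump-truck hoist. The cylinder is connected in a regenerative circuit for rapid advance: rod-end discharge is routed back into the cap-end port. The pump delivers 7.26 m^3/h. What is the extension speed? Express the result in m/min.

In regeneration the rod-end outflow joins the pump flow into the cap end, so the net volume the pump must supply per unit advance equals the rod cross-section area.
Rod cross-section A_rod = π/4 × (84.2 mm)² = 5568 mm^2
v = Q_pump / A_rod

v ≈ 21.7 m/min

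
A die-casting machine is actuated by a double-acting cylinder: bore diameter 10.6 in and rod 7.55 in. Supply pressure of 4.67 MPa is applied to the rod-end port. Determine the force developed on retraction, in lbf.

Rod-side annular area A_ann = π/4 × (10.6² − 7.55²) = 43.48 in^2
On retraction the pressure acts on the annular area (bore minus rod).
F = P × A_ann

F ≈ 29400 lbf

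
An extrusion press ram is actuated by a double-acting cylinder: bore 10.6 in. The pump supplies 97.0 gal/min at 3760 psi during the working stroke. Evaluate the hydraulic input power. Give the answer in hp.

W ≈ 213 hp

Hydraulic power = P × Q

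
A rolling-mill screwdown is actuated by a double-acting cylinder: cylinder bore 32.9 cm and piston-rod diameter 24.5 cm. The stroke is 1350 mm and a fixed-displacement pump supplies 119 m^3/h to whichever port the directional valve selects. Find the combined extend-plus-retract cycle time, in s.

Cap-side area A_cap = π/4 × (32.9 cm)² = 850.1 cm^2
Rod-side annular area A_ann = π/4 × (32.9² − 24.5²) = 378.7 cm^2
t_ext = A_cap·L/Q = 3.472 s
t_ret = A_ann·L/Q = 1.547 s
t_cycle = t_ext + t_ret

t ≈ 5.02 s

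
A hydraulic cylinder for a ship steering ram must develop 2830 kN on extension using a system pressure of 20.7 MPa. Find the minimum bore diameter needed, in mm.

Extension force acts on the full piston face: F = P × (π/4)D².
D = √(4F / (πP)) = √(4 × 2830 kN / (π × 20.7 MPa))

D ≈ 417 mm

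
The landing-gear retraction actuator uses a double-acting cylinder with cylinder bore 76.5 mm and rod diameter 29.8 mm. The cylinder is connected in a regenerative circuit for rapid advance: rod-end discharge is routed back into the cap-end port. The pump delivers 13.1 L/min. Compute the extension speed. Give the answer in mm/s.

In regeneration the rod-end outflow joins the pump flow into the cap end, so the net volume the pump must supply per unit advance equals the rod cross-section area.
Rod cross-section A_rod = π/4 × (29.8 mm)² = 697.5 mm^2
v = Q_pump / A_rod

v ≈ 313 mm/s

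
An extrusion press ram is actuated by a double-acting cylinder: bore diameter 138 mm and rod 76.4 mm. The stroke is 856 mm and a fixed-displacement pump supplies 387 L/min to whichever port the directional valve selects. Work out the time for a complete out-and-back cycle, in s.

Cap-side area A_cap = π/4 × (138 mm)² = 14960 mm^2
Rod-side annular area A_ann = π/4 × (138² − 76.4²) = 10370 mm^2
t_ext = A_cap·L/Q = 1.985 s
t_ret = A_ann·L/Q = 1.377 s
t_cycle = t_ext + t_ret

t ≈ 3.36 s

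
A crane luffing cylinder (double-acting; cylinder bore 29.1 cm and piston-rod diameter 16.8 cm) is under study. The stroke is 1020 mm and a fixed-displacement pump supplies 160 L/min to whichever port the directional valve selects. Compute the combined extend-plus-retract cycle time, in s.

Cap-side area A_cap = π/4 × (29.1 cm)² = 665.1 cm^2
Rod-side annular area A_ann = π/4 × (29.1² − 16.8²) = 443.4 cm^2
t_ext = A_cap·L/Q = 25.44 s
t_ret = A_ann·L/Q = 16.96 s
t_cycle = t_ext + t_ret

t ≈ 42.4 s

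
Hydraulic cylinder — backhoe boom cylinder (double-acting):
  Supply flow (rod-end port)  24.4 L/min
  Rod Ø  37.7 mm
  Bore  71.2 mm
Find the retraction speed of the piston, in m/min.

Rod-side annular area A_ann = π/4 × (71.2² − 37.7²) = 2865 mm^2
Flow into the rod-end port fills the annular volume.
v = Q / A

v ≈ 8.52 m/min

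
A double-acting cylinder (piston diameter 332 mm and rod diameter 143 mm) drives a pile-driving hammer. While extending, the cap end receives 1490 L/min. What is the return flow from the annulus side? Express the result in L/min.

Cap-side area A_cap = π/4 × (332 mm)² = 86570 mm^2
Rod-side annular area A_ann = π/4 × (332² − 143²) = 70510 mm^2
Piston speed v = Q_in/A_cap; rod-end outflow Q_out = v × A_ann = Q_in × A_ann/A_cap.

Q_out ≈ 1210 L/min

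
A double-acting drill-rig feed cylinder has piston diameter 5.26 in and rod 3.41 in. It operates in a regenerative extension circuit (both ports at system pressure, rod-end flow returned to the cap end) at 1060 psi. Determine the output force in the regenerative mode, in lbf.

F ≈ 9680 lbf

With equal pressure on both faces, forces on the annular region cancel; the net push is pressure × rod cross-section.
Rod cross-section A_rod = π/4 × (3.41 in)² = 9.133 in^2
F = P × A_rod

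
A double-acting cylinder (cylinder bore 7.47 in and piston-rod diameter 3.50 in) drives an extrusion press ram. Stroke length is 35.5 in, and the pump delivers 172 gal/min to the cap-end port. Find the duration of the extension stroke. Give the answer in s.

t ≈ 2.35 s

Cap-side area A_cap = π/4 × (7.47 in)² = 43.83 in^2
Swept volume V = A × L; t = V / Q = A·L / Q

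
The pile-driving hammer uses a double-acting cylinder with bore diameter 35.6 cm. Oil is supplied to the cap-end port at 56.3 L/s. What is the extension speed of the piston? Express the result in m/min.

v ≈ 33.9 m/min

Cap-side area A_cap = π/4 × (35.6 cm)² = 995.4 cm^2
v = Q / A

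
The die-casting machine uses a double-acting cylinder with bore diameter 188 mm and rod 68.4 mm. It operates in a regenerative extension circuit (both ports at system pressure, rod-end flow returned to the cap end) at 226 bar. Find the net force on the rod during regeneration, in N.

With equal pressure on both faces, forces on the annular region cancel; the net push is pressure × rod cross-section.
Rod cross-section A_rod = π/4 × (68.4 mm)² = 3675 mm^2
F = P × A_rod

F ≈ 83000 N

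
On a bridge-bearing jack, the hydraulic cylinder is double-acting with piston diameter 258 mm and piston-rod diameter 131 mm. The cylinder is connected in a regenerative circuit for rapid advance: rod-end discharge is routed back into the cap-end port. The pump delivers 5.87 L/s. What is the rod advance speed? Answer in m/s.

v ≈ 0.436 m/s

In regeneration the rod-end outflow joins the pump flow into the cap end, so the net volume the pump must supply per unit advance equals the rod cross-section area.
Rod cross-section A_rod = π/4 × (131 mm)² = 13480 mm^2
v = Q_pump / A_rod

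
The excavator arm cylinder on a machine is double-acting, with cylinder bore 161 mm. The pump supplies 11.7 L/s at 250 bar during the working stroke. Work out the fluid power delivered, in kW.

W ≈ 292 kW

Hydraulic power = P × Q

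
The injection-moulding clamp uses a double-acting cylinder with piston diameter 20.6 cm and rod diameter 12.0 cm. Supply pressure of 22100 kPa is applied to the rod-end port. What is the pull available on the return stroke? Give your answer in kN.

Rod-side annular area A_ann = π/4 × (20.6² − 12.0²) = 220.2 cm^2
On retraction the pressure acts on the annular area (bore minus rod).
F = P × A_ann

F ≈ 487 kN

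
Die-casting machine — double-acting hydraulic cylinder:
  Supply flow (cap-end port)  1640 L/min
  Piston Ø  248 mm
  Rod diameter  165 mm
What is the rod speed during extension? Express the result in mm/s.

v ≈ 566 mm/s

Cap-side area A_cap = π/4 × (248 mm)² = 48310 mm^2
v = Q / A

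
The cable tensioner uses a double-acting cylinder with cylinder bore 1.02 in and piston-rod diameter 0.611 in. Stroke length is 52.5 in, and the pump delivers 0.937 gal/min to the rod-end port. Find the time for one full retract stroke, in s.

Rod-side annular area A_ann = π/4 × (1.02² − 0.611²) = 0.5239 in^2
Swept volume V = A × L; t = V / Q = A·L / Q

t ≈ 7.62 s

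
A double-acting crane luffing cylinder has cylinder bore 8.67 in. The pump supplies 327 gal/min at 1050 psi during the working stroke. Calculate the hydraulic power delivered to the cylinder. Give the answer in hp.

W ≈ 200 hp

Hydraulic power = P × Q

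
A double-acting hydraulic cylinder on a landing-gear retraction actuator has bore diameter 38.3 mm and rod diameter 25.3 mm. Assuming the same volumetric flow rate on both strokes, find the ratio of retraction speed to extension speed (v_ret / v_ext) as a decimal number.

v_ret/v_ext ≈ 1.77

Cap-side area A_cap = π/4 × (38.3 mm)² = 1152 mm^2
Rod-side annular area A_ann = π/4 × (38.3² − 25.3²) = 649.4 mm^2
For equal Q, v ∝ 1/A, so v_ret/v_ext = A_cap/A_ann.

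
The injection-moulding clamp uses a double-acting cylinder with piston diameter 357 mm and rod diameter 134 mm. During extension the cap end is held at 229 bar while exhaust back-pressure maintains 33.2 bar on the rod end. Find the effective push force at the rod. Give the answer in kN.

F ≈ 2010 kN

Cap-side area A_cap = π/4 × (357 mm)² = 1.001e5 mm^2
Rod-side annular area A_ann = π/4 × (357² − 134²) = 86000 mm^2
Net thrust = P_cap·A_cap − P_rod·A_ann = 2292 kN − 285.5 kN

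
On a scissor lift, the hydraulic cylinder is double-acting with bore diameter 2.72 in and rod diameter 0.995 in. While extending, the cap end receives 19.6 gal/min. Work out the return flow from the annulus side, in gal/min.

Cap-side area A_cap = π/4 × (2.72 in)² = 5.811 in^2
Rod-side annular area A_ann = π/4 × (2.72² − 0.995²) = 5.033 in^2
Piston speed v = Q_in/A_cap; rod-end outflow Q_out = v × A_ann = Q_in × A_ann/A_cap.

Q_out ≈ 17.0 gal/min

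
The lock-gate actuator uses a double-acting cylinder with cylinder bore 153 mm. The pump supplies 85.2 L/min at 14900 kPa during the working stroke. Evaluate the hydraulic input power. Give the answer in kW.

W ≈ 21.2 kW

Hydraulic power = P × Q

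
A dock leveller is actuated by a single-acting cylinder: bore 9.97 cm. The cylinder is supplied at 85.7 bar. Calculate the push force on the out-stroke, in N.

F ≈ 66900 N

Cap-side area A_cap = π/4 × (9.97 cm)² = 78.07 cm^2
F = P × A_cap = 85.7 bar × A_cap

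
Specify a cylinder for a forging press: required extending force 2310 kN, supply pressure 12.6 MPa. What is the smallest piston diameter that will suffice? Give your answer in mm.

Extension force acts on the full piston face: F = P × (π/4)D².
D = √(4F / (πP)) = √(4 × 2310 kN / (π × 12.6 MPa))

D ≈ 483 mm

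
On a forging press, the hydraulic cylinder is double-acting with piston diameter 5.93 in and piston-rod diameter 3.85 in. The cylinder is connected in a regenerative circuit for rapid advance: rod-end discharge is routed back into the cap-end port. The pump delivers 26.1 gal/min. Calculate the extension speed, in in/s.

In regeneration the rod-end outflow joins the pump flow into the cap end, so the net volume the pump must supply per unit advance equals the rod cross-section area.
Rod cross-section A_rod = π/4 × (3.85 in)² = 11.64 in^2
v = Q_pump / A_rod

v ≈ 8.63 in/s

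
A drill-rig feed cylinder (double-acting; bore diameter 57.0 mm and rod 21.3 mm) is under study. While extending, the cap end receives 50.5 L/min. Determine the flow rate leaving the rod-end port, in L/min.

Q_out ≈ 43.4 L/min

Cap-side area A_cap = π/4 × (57.0 mm)² = 2552 mm^2
Rod-side annular area A_ann = π/4 × (57.0² − 21.3²) = 2195 mm^2
Piston speed v = Q_in/A_cap; rod-end outflow Q_out = v × A_ann = Q_in × A_ann/A_cap.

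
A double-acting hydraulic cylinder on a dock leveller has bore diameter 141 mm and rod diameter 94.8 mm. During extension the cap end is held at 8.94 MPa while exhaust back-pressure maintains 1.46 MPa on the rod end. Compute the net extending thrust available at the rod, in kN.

F ≈ 127 kN

Cap-side area A_cap = π/4 × (141 mm)² = 15610 mm^2
Rod-side annular area A_ann = π/4 × (141² − 94.8²) = 8556 mm^2
Net thrust = P_cap·A_cap − P_rod·A_ann = 139.6 kN − 12.49 kN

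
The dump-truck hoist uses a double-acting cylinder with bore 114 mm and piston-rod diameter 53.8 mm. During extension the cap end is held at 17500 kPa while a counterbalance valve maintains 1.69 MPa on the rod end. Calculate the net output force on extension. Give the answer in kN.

F ≈ 165 kN

Cap-side area A_cap = π/4 × (114 mm)² = 10210 mm^2
Rod-side annular area A_ann = π/4 × (114² − 53.8²) = 7934 mm^2
Net thrust = P_cap·A_cap − P_rod·A_ann = 178.6 kN − 13.41 kN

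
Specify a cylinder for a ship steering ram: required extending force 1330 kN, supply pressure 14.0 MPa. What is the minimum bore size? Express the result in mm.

D ≈ 348 mm

Extension force acts on the full piston face: F = P × (π/4)D².
D = √(4F / (πP)) = √(4 × 1330 kN / (π × 14.0 MPa))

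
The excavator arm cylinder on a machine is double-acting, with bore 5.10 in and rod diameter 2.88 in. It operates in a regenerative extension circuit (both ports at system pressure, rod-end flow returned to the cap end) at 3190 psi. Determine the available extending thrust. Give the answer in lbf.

F ≈ 20800 lbf

With equal pressure on both faces, forces on the annular region cancel; the net push is pressure × rod cross-section.
Rod cross-section A_rod = π/4 × (2.88 in)² = 6.514 in^2
F = P × A_rod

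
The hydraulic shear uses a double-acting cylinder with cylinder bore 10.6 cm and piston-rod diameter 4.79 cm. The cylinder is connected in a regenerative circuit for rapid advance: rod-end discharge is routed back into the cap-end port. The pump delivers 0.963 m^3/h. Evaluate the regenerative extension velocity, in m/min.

In regeneration the rod-end outflow joins the pump flow into the cap end, so the net volume the pump must supply per unit advance equals the rod cross-section area.
Rod cross-section A_rod = π/4 × (4.79 cm)² = 18.02 cm^2
v = Q_pump / A_rod

v ≈ 8.91 m/min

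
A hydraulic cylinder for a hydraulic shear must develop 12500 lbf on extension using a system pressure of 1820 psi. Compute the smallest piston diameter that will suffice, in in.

D ≈ 2.96 in

Extension force acts on the full piston face: F = P × (π/4)D².
D = √(4F / (πP)) = √(4 × 12500 lbf / (π × 1820 psi))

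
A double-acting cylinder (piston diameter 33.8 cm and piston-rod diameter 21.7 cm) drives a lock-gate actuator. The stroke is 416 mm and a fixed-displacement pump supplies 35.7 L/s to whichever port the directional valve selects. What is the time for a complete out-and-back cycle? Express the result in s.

Cap-side area A_cap = π/4 × (33.8 cm)² = 897.3 cm^2
Rod-side annular area A_ann = π/4 × (33.8² − 21.7²) = 527.4 cm^2
t_ext = A_cap·L/Q = 1.046 s
t_ret = A_ann·L/Q = 0.6146 s
t_cycle = t_ext + t_ret

t ≈ 1.66 s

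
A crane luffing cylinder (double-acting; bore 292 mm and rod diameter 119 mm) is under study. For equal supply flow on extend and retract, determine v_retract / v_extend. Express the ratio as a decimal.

Cap-side area A_cap = π/4 × (292 mm)² = 66970 mm^2
Rod-side annular area A_ann = π/4 × (292² − 119²) = 55840 mm^2
For equal Q, v ∝ 1/A, so v_ret/v_ext = A_cap/A_ann.

v_ret/v_ext ≈ 1.20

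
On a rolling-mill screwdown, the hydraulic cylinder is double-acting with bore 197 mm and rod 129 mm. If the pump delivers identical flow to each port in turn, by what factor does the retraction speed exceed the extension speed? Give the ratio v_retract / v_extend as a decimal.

v_ret/v_ext ≈ 1.75

Cap-side area A_cap = π/4 × (197 mm)² = 30480 mm^2
Rod-side annular area A_ann = π/4 × (197² − 129²) = 17410 mm^2
For equal Q, v ∝ 1/A, so v_ret/v_ext = A_cap/A_ann.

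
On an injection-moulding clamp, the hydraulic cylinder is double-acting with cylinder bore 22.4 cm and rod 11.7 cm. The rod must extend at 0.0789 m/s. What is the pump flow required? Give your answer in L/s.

Q ≈ 3.11 L/s

Cap-side area A_cap = π/4 × (22.4 cm)² = 394.1 cm^2
Q = A × v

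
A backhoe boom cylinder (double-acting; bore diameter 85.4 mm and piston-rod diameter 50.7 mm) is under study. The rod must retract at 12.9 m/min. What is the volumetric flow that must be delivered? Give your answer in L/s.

Rod-side annular area A_ann = π/4 × (85.4² − 50.7²) = 3709 mm^2
Q = A × v

Q ≈ 0.797 L/s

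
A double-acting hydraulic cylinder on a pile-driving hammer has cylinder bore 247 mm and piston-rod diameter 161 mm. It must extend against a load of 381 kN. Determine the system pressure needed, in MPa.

P ≈ 7.95 MPa

Cap-side area A_cap = π/4 × (247 mm)² = 47920 mm^2
P = F / A = 381 kN / A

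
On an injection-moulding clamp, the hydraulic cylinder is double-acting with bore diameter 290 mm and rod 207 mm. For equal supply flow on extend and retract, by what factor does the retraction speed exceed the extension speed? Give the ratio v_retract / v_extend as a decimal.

v_ret/v_ext ≈ 2.04

Cap-side area A_cap = π/4 × (290 mm)² = 66050 mm^2
Rod-side annular area A_ann = π/4 × (290² − 207²) = 32400 mm^2
For equal Q, v ∝ 1/A, so v_ret/v_ext = A_cap/A_ann.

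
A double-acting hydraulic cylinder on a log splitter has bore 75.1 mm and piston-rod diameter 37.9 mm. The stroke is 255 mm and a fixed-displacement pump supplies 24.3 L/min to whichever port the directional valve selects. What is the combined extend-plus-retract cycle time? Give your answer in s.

Cap-side area A_cap = π/4 × (75.1 mm)² = 4430 mm^2
Rod-side annular area A_ann = π/4 × (75.1² − 37.9²) = 3301 mm^2
t_ext = A_cap·L/Q = 2.789 s
t_ret = A_ann·L/Q = 2.079 s
t_cycle = t_ext + t_ret

t ≈ 4.87 s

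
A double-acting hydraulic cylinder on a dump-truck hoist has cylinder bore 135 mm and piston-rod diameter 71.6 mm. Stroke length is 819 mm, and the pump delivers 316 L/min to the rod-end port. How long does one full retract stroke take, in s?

t ≈ 1.60 s

Rod-side annular area A_ann = π/4 × (135² − 71.6²) = 10290 mm^2
Swept volume V = A × L; t = V / Q = A·L / Q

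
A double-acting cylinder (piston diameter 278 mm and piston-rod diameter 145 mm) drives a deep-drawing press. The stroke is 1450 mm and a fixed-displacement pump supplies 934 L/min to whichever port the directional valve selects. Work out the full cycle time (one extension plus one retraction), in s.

Cap-side area A_cap = π/4 × (278 mm)² = 60700 mm^2
Rod-side annular area A_ann = π/4 × (278² − 145²) = 44190 mm^2
t_ext = A_cap·L/Q = 5.654 s
t_ret = A_ann·L/Q = 4.116 s
t_cycle = t_ext + t_ret

t ≈ 9.77 s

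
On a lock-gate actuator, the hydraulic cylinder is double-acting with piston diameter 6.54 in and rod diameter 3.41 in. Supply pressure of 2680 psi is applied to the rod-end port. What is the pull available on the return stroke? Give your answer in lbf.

F ≈ 65600 lbf

Rod-side annular area A_ann = π/4 × (6.54² − 3.41²) = 24.46 in^2
On retraction the pressure acts on the annular area (bore minus rod).
F = P × A_ann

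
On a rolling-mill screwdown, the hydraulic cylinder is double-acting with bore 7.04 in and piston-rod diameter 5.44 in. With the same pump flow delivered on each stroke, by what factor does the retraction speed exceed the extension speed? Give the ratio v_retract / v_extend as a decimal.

Cap-side area A_cap = π/4 × (7.04 in)² = 38.93 in^2
Rod-side annular area A_ann = π/4 × (7.04² − 5.44²) = 15.68 in^2
For equal Q, v ∝ 1/A, so v_ret/v_ext = A_cap/A_ann.

v_ret/v_ext ≈ 2.48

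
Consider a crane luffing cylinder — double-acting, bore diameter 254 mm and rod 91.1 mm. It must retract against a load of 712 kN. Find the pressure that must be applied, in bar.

P ≈ 161 bar

Rod-side annular area A_ann = π/4 × (254² − 91.1²) = 44150 mm^2
Retraction: pressure acts on the annular area.
P = F / A = 712 kN / A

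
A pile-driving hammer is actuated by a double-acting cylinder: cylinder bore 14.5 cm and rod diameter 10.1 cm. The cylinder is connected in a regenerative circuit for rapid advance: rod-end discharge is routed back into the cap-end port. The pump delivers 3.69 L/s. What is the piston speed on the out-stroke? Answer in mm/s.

v ≈ 461 mm/s

In regeneration the rod-end outflow joins the pump flow into the cap end, so the net volume the pump must supply per unit advance equals the rod cross-section area.
Rod cross-section A_rod = π/4 × (10.1 cm)² = 80.12 cm^2
v = Q_pump / A_rod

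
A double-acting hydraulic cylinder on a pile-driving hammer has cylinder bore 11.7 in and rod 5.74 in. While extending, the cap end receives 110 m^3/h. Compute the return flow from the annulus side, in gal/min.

Q_out ≈ 368 gal/min

Cap-side area A_cap = π/4 × (11.7 in)² = 107.5 in^2
Rod-side annular area A_ann = π/4 × (11.7² − 5.74²) = 81.64 in^2
Piston speed v = Q_in/A_cap; rod-end outflow Q_out = v × A_ann = Q_in × A_ann/A_cap.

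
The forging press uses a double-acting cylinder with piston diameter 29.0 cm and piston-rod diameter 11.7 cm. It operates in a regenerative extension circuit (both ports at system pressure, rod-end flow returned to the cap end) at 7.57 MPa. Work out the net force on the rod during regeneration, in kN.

F ≈ 81.4 kN

With equal pressure on both faces, forces on the annular region cancel; the net push is pressure × rod cross-section.
Rod cross-section A_rod = π/4 × (11.7 cm)² = 107.5 cm^2
F = P × A_rod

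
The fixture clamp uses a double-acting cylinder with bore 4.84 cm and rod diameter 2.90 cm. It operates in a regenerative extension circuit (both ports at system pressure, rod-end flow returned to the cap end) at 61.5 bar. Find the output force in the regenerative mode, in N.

F ≈ 4060 N

With equal pressure on both faces, forces on the annular region cancel; the net push is pressure × rod cross-section.
Rod cross-section A_rod = π/4 × (2.90 cm)² = 6.605 cm^2
F = P × A_rod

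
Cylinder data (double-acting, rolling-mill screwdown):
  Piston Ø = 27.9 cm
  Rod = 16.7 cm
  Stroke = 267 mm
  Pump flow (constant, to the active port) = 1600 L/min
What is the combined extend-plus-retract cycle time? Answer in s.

Cap-side area A_cap = π/4 × (27.9 cm)² = 611.4 cm^2
Rod-side annular area A_ann = π/4 × (27.9² − 16.7²) = 392.3 cm^2
t_ext = A_cap·L/Q = 0.6121 s
t_ret = A_ann·L/Q = 0.3928 s
t_cycle = t_ext + t_ret

t ≈ 1.00 s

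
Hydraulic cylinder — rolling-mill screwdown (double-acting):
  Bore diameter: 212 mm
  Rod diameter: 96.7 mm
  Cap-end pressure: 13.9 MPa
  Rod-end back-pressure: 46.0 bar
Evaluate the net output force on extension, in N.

Cap-side area A_cap = π/4 × (212 mm)² = 35300 mm^2
Rod-side annular area A_ann = π/4 × (212² − 96.7²) = 27950 mm^2
Net thrust = P_cap·A_cap − P_rod·A_ann = 4.907e5 N − 1.286e5 N

F ≈ 3.62e5 N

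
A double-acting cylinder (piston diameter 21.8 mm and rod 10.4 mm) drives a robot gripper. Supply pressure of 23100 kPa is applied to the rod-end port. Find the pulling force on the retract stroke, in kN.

Rod-side annular area A_ann = π/4 × (21.8² − 10.4²) = 288.3 mm^2
On retraction the pressure acts on the annular area (bore minus rod).
F = P × A_ann

F ≈ 6.66 kN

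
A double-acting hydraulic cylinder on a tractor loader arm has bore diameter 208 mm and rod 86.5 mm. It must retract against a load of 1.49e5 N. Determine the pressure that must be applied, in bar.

Rod-side annular area A_ann = π/4 × (208² − 86.5²) = 28100 mm^2
Retraction: pressure acts on the annular area.
P = F / A = 1.49e5 N / A

P ≈ 53.0 bar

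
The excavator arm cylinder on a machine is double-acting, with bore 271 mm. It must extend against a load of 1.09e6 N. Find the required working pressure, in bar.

Cap-side area A_cap = π/4 × (271 mm)² = 57680 mm^2
P = F / A = 1.09e6 N / A

P ≈ 189 bar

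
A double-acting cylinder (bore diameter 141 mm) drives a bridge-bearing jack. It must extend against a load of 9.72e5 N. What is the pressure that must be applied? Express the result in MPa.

P ≈ 62.2 MPa

Cap-side area A_cap = π/4 × (141 mm)² = 15610 mm^2
P = F / A = 9.72e5 N / A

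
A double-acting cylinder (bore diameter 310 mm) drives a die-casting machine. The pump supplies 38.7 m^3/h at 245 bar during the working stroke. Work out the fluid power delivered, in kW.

W ≈ 263 kW

Hydraulic power = P × Q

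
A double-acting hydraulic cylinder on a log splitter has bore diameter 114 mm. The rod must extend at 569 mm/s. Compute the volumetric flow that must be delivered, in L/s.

Cap-side area A_cap = π/4 × (114 mm)² = 10210 mm^2
Q = A × v

Q ≈ 5.81 L/s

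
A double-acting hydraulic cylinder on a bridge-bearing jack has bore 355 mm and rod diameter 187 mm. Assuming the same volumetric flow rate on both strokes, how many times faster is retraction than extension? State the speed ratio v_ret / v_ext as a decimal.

v_ret/v_ext ≈ 1.38

Cap-side area A_cap = π/4 × (355 mm)² = 98980 mm^2
Rod-side annular area A_ann = π/4 × (355² − 187²) = 71520 mm^2
For equal Q, v ∝ 1/A, so v_ret/v_ext = A_cap/A_ann.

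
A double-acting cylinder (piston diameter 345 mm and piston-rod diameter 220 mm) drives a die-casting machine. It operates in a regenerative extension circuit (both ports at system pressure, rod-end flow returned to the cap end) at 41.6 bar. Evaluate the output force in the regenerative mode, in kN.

With equal pressure on both faces, forces on the annular region cancel; the net push is pressure × rod cross-section.
Rod cross-section A_rod = π/4 × (220 mm)² = 38010 mm^2
F = P × A_rod

F ≈ 158 kN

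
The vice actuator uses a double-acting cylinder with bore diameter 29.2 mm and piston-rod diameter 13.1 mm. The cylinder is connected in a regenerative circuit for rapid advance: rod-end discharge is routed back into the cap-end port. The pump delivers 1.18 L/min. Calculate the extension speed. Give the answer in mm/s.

v ≈ 146 mm/s

In regeneration the rod-end outflow joins the pump flow into the cap end, so the net volume the pump must supply per unit advance equals the rod cross-section area.
Rod cross-section A_rod = π/4 × (13.1 mm)² = 134.8 mm^2
v = Q_pump / A_rod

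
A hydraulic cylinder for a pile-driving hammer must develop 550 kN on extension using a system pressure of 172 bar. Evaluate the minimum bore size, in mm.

D ≈ 202 mm

Extension force acts on the full piston face: F = P × (π/4)D².
D = √(4F / (πP)) = √(4 × 550 kN / (π × 172 bar))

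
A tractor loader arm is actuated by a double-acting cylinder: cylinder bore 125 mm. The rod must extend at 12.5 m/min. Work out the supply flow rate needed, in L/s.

Q ≈ 2.56 L/s

Cap-side area A_cap = π/4 × (125 mm)² = 12270 mm^2
Q = A × v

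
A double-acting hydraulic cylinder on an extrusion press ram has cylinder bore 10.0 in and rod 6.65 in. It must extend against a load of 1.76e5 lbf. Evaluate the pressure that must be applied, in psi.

P ≈ 2240 psi

Cap-side area A_cap = π/4 × (10.0 in)² = 78.54 in^2
P = F / A = 1.76e5 lbf / A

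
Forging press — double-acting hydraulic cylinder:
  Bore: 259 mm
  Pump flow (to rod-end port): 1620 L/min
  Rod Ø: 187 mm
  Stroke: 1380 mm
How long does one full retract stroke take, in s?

Rod-side annular area A_ann = π/4 × (259² − 187²) = 25220 mm^2
Swept volume V = A × L; t = V / Q = A·L / Q

t ≈ 1.29 s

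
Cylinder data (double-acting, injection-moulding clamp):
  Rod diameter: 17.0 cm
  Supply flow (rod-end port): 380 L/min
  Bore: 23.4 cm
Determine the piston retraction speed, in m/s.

Rod-side annular area A_ann = π/4 × (23.4² − 17.0²) = 203.1 cm^2
Flow into the rod-end port fills the annular volume.
v = Q / A

v ≈ 0.312 m/s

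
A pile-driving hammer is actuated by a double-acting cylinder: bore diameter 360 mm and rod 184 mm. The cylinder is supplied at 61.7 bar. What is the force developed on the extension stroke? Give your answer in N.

Cap-side area A_cap = π/4 × (360 mm)² = 1.018e5 mm^2
F = P × A_cap = 61.7 bar × A_cap

F ≈ 6.28e5 N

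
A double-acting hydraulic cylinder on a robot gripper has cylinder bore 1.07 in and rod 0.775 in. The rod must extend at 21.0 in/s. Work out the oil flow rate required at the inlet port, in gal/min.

Cap-side area A_cap = π/4 × (1.07 in)² = 0.8992 in^2
Q = A × v

Q ≈ 4.90 gal/min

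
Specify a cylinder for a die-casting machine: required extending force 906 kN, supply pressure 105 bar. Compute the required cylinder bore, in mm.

D ≈ 331 mm

Extension force acts on the full piston face: F = P × (π/4)D².
D = √(4F / (πP)) = √(4 × 906 kN / (π × 105 bar))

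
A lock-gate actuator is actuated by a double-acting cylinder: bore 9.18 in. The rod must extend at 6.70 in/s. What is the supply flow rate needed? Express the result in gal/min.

Cap-side area A_cap = π/4 × (9.18 in)² = 66.19 in^2
Q = A × v

Q ≈ 115 gal/min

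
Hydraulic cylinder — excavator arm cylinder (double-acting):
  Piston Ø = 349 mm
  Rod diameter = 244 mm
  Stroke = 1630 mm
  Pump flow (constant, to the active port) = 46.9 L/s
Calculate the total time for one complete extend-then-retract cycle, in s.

Cap-side area A_cap = π/4 × (349 mm)² = 95660 mm^2
Rod-side annular area A_ann = π/4 × (349² − 244²) = 48900 mm^2
t_ext = A_cap·L/Q = 3.325 s
t_ret = A_ann·L/Q = 1.700 s
t_cycle = t_ext + t_ret

t ≈ 5.02 s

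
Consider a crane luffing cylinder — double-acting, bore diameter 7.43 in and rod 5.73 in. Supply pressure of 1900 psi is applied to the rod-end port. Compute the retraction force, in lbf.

Rod-side annular area A_ann = π/4 × (7.43² − 5.73²) = 17.57 in^2
On retraction the pressure acts on the annular area (bore minus rod).
F = P × A_ann

F ≈ 33400 lbf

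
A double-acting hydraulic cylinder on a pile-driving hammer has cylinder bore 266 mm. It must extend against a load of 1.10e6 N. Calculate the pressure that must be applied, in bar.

P ≈ 198 bar

Cap-side area A_cap = π/4 × (266 mm)² = 55570 mm^2
P = F / A = 1.10e6 N / A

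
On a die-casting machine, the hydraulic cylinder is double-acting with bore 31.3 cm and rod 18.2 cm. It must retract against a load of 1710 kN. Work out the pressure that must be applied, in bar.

P ≈ 336 bar

Rod-side annular area A_ann = π/4 × (31.3² − 18.2²) = 509.3 cm^2
Retraction: pressure acts on the annular area.
P = F / A = 1710 kN / A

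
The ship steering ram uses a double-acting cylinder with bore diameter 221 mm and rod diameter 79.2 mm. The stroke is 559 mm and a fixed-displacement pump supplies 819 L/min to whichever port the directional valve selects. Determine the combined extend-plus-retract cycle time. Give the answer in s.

Cap-side area A_cap = π/4 × (221 mm)² = 38360 mm^2
Rod-side annular area A_ann = π/4 × (221² − 79.2²) = 33430 mm^2
t_ext = A_cap·L/Q = 1.571 s
t_ret = A_ann·L/Q = 1.369 s
t_cycle = t_ext + t_ret

t ≈ 2.94 s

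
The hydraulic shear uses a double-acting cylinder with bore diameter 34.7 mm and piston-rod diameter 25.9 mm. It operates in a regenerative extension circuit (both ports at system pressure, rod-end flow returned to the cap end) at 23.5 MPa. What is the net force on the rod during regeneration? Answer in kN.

F ≈ 12.4 kN

With equal pressure on both faces, forces on the annular region cancel; the net push is pressure × rod cross-section.
Rod cross-section A_rod = π/4 × (25.9 mm)² = 526.9 mm^2
F = P × A_rod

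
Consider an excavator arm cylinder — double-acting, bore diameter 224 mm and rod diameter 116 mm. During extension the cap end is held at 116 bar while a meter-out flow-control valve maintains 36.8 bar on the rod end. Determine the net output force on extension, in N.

Cap-side area A_cap = π/4 × (224 mm)² = 39410 mm^2
Rod-side annular area A_ann = π/4 × (224² − 116²) = 28840 mm^2
Net thrust = P_cap·A_cap − P_rod·A_ann = 4.571e5 N − 1.061e5 N

F ≈ 3.51e5 N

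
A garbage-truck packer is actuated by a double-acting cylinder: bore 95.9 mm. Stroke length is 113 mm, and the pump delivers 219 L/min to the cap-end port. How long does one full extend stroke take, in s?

t ≈ 0.224 s

Cap-side area A_cap = π/4 × (95.9 mm)² = 7223 mm^2
Swept volume V = A × L; t = V / Q = A·L / Q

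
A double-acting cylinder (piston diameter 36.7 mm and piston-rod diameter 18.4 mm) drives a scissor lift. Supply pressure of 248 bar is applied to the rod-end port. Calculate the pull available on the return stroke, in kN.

Rod-side annular area A_ann = π/4 × (36.7² − 18.4²) = 791.9 mm^2
On retraction the pressure acts on the annular area (bore minus rod).
F = P × A_ann

F ≈ 19.6 kN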